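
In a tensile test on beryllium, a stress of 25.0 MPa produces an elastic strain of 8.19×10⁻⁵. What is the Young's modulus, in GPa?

305 GPa

E = σ/ε = 25.0 MPa / 8.19×10⁻⁵ = 305300 MPa = 305 GPa.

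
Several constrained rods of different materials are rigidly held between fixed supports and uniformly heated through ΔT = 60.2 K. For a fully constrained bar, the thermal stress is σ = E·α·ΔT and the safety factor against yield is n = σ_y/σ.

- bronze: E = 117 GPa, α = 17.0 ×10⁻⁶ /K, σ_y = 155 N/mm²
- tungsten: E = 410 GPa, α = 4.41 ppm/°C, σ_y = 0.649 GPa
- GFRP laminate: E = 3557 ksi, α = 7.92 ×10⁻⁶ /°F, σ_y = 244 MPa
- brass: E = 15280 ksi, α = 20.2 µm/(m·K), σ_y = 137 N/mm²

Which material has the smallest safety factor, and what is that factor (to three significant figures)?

Per material, after unit conversion:
  bronze: E = 117.0, α = 17.0, σ_y = 155.0 → σ = 120 MPa, n = 1.29
  tungsten: E = 410.0, α = 4.41, σ_y = 649.0 → σ = 109 MPa, n = 5.96
  GFRP laminate: E = 24.52, α = 14.3, σ_y = 244.0 → σ = 21.0 MPa, n = 11.6
  brass: E = 105.4, α = 20.2, σ_y = 137.0 → σ = 128 MPa, n = 1.07
The minimum is brass at n = 1.07.

brass, n = 1.07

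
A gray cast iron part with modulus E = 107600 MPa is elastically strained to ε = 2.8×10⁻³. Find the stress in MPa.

E = 107600 MPa = 107.6 GPa.
σ = E·ε = 107600 MPa × 2.8×10⁻³ = 301 MPa.

301 MPa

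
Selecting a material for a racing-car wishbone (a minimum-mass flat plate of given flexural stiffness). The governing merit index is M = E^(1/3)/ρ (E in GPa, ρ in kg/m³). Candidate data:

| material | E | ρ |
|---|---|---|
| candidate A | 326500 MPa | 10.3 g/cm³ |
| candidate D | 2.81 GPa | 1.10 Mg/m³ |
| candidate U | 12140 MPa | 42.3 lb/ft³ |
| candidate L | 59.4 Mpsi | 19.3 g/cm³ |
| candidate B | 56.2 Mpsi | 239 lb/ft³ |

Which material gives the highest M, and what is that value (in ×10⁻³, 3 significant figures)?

Putting every candidate on a common basis:
  candidate A: E = 326.5 GPa, ρ = 10300 kg/m³
  candidate D: E = 2.810 GPa, ρ = 1100 kg/m³
  candidate U: E = 12.14 GPa, ρ = 677.6 kg/m³
  candidate L: E = 409.5 GPa, ρ = 19300 kg/m³
  candidate B: E = 387.5 GPa, ρ = 3828 kg/m³
  candidate U: M = 3.39×10⁻³
  candidate B: M = 1.90×10⁻³
  candidate D: M = 1.28×10⁻³
  candidate A: M = 0.669×10⁻³
  candidate L: M = 0.385×10⁻³
Highest index: candidate U.

candidate U, M = 3.39×10⁻³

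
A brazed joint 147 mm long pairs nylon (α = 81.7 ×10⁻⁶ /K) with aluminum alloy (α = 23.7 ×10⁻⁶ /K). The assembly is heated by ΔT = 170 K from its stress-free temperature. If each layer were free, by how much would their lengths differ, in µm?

1450 µm

Δα = |81.7 − 23.7|×10⁻⁶/K = 58.0×10⁻⁶/K.
ΔL_mismatch = Δα·L·ΔT = 58.0×10⁻⁶ × 147.0 mm × 170.0 K = 1450 µm.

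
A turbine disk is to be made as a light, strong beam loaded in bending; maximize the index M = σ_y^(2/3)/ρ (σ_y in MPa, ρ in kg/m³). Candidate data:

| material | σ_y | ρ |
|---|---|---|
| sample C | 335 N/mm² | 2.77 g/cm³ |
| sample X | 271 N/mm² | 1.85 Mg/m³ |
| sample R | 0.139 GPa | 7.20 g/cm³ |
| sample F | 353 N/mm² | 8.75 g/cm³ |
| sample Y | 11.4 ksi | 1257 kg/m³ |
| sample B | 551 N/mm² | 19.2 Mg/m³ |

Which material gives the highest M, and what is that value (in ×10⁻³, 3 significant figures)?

Normalizing units and computing the index:
  sample C: σ_y = 335.0 MPa, ρ = 2770 kg/m³
  sample X: σ_y = 271.0 MPa, ρ = 1850 kg/m³
  sample R: σ_y = 139.0 MPa, ρ = 7200 kg/m³
  sample F: σ_y = 353.0 MPa, ρ = 8750 kg/m³
  sample Y: σ_y = 78.60 MPa, ρ = 1257 kg/m³
  sample B: σ_y = 551.0 MPa, ρ = 19200 kg/m³
  sample X: M = 22.6×10⁻³
  sample C: M = 17.4×10⁻³
  sample Y: M = 14.6×10⁻³
  sample F: M = 5.71×10⁻³
  sample R: M = 3.73×10⁻³
  sample B: M = 3.50×10⁻³
The maximum is for sample X.

sample X, M = 22.6×10⁻³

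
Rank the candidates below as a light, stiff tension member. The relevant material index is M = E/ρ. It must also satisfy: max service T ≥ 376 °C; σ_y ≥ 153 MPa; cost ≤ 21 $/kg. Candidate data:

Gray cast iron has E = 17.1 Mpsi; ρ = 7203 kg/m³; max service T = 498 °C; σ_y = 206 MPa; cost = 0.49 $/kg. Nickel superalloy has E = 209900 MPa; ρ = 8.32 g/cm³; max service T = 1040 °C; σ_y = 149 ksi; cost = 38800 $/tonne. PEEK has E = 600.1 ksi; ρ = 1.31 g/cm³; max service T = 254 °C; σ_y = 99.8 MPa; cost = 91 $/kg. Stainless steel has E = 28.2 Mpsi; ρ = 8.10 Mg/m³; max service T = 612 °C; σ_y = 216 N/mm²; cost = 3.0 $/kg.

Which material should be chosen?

Screen on constraints: max service T ≥ 376 °C; σ_y ≥ 153 MPa; cost ≤ 21 $/kg. Survivors: gray cast iron, stainless steel.
In SI units:
  gray cast iron: E = 117.9 GPa, ρ = 7203 kg/m³
  stainless steel: E = 194.4 GPa, ρ = 8100 kg/m³
  stainless steel: M = 24.0 MN·m/kg
  gray cast iron: M = 16.4 MN·m/kg
The maximum is for stainless steel.

stainless steel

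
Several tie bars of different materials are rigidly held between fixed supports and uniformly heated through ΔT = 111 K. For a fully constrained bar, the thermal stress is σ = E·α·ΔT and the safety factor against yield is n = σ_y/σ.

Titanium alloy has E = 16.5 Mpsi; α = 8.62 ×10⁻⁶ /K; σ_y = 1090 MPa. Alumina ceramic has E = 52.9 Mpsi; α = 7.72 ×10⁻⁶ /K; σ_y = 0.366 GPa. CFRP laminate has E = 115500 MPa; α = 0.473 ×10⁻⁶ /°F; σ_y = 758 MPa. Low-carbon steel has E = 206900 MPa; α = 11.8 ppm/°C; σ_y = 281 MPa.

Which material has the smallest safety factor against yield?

Per material, after unit conversion:
  titanium alloy: E = 113.8, α = 8.62, σ_y = 1090 → σ = 109 MPa, n = 10.0
  alumina ceramic: E = 364.7, α = 7.72, σ_y = 366.0 → σ = 313 MPa, n = 1.17
  CFRP laminate: E = 115.5, α = 0.851, σ_y = 758.0 → σ = 10.9 MPa, n = 69.4
  low-carbon steel: E = 206.9, α = 11.8, σ_y = 281.0 → σ = 271 MPa, n = 1.04
The minimum is low-carbon steel at n = 1.04.

low-carbon steel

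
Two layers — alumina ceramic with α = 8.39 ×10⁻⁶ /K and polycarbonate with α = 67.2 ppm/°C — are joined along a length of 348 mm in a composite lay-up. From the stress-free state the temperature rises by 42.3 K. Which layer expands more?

polycarbonate

α(alumina ceramic) = 8.39×10⁻⁶/K vs α(polycarbonate) = 67.2×10⁻⁶/K.
Higher α expands more for the same ΔT: polycarbonate.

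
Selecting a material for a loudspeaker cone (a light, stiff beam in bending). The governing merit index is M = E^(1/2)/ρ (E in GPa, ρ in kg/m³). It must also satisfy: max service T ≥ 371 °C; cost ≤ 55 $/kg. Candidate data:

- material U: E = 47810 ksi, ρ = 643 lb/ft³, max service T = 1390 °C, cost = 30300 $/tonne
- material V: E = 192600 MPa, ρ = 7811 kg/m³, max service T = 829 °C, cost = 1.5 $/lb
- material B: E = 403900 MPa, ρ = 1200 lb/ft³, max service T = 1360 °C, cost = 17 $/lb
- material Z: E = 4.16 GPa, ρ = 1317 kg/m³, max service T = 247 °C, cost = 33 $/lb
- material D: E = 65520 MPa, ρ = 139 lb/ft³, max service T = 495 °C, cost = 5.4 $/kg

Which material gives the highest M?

material D

Screen on constraints: max service T ≥ 371 °C; cost ≤ 55 $/kg. Survivors: material U, material V, material B, material D.
In SI units:
  material U: E = 329.6 GPa, ρ = 10300 kg/m³
  material V: E = 192.6 GPa, ρ = 7811 kg/m³
  material B: E = 403.9 GPa, ρ = 19220 kg/m³
  material D: E = 65.52 GPa, ρ = 2227 kg/m³
  material D: M = 3.64×10⁻³
  material V: M = 1.78×10⁻³
  material U: M = 1.76×10⁻³
  material B: M = 1.05×10⁻³
The maximum is for material D.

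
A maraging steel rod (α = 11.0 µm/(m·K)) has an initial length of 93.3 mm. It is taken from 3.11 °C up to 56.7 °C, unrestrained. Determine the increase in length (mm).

ΔT = 56.7 − 3.11 = 53.59 K.
ΔL = α·L₀·ΔT = 11.0×10⁻⁶ × 93.3 mm × 53.59 K = 0.0550 mm.

0.0550 mm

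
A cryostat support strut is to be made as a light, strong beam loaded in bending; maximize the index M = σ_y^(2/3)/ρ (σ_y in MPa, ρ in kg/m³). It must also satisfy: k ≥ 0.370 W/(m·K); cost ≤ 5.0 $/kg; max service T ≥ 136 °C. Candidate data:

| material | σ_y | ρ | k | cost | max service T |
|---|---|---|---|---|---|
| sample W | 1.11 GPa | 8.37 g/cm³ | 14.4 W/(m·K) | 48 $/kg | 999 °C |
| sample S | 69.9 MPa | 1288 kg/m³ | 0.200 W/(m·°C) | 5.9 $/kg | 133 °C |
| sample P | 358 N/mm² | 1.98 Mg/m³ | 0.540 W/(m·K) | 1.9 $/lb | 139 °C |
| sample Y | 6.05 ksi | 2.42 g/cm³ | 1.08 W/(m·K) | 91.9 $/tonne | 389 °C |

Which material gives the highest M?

Screen on constraints: k ≥ 0.370 W/(m·K); cost ≤ 5.0 $/kg; max service T ≥ 136 °C. Survivors: sample P, sample Y.
In SI units:
  sample P: σ_y = 358.0 MPa, ρ = 1980 kg/m³
  sample Y: σ_y = 41.71 MPa, ρ = 2420 kg/m³
  sample P: M = 25.5×10⁻³
  sample Y: M = 4.97×10⁻³
Highest index: sample P.

sample P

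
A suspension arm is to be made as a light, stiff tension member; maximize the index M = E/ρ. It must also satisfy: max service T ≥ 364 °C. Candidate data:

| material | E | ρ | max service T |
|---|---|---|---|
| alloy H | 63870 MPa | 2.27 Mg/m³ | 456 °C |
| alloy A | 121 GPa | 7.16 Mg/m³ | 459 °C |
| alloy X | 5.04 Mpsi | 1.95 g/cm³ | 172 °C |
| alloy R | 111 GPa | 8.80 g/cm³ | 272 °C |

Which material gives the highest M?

Screen on constraints: max service T ≥ 364 °C. Survivors: alloy H, alloy A.
Convert each candidate to consistent units, then evaluate M:
  alloy H: E = 63.87 GPa, ρ = 2270 kg/m³
  alloy A: E = 121.0 GPa, ρ = 7160 kg/m³
  alloy H: M = 28.1 MN·m/kg
  alloy A: M = 16.9 MN·m/kg
Highest index: alloy H.

alloy H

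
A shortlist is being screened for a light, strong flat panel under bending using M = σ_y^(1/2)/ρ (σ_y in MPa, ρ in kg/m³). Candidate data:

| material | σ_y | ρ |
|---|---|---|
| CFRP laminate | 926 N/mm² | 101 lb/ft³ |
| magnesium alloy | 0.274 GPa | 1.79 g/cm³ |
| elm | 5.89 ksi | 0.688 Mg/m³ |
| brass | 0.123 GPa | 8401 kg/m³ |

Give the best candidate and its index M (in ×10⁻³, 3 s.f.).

Convert each candidate to consistent units, then evaluate M:
  CFRP laminate: σ_y = 926.0 MPa, ρ = 1618 kg/m³
  magnesium alloy: σ_y = 274.0 MPa, ρ = 1790 kg/m³
  elm: σ_y = 40.61 MPa, ρ = 688.0 kg/m³
  brass: σ_y = 123.0 MPa, ρ = 8401 kg/m³
  CFRP laminate: M = 18.8×10⁻³
  elm: M = 9.26×10⁻³
  magnesium alloy: M = 9.25×10⁻³
  brass: M = 1.32×10⁻³
CFRP laminate ranks first.

CFRP laminate, M = 18.8×10⁻³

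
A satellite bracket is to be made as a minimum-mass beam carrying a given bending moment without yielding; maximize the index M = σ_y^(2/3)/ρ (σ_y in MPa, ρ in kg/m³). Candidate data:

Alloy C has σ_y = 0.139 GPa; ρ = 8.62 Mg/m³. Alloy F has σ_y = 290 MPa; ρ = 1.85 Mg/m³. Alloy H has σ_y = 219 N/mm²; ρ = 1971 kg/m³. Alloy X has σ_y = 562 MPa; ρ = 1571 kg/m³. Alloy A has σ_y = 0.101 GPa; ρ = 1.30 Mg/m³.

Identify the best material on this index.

After converting to SI:
  alloy C: σ_y = 139.0 MPa, ρ = 8620 kg/m³
  alloy F: σ_y = 290.0 MPa, ρ = 1850 kg/m³
  alloy H: σ_y = 219.0 MPa, ρ = 1971 kg/m³
  alloy X: σ_y = 562.0 MPa, ρ = 1571 kg/m³
  alloy A: σ_y = 101.0 MPa, ρ = 1300 kg/m³
  alloy X: M = 43.3×10⁻³
  alloy F: M = 23.7×10⁻³
  alloy H: M = 18.4×10⁻³
  alloy A: M = 16.7×10⁻³
  alloy C: M = 3.11×10⁻³
Highest index: alloy X.

alloy X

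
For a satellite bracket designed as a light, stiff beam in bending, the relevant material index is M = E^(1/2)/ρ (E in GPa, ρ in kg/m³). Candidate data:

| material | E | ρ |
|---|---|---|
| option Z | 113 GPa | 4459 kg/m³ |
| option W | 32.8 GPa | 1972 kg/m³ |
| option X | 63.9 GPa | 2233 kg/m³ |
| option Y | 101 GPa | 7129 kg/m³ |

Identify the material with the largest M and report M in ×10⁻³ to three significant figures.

option X, M = 3.58×10⁻³

Evaluate M for each candidate:
  option X: M = 3.58×10⁻³
  option W: M = 2.90×10⁻³
  option Z: M = 2.38×10⁻³
  option Y: M = 1.41×10⁻³
Option X has the largest M.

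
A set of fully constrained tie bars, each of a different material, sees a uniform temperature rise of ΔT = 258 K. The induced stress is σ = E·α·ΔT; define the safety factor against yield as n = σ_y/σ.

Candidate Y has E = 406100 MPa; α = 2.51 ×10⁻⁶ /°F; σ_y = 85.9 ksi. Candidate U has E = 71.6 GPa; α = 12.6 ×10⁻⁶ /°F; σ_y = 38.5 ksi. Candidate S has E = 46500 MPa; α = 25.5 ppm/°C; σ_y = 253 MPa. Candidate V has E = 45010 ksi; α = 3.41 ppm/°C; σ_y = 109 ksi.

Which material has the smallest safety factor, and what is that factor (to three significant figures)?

In consistent units (E in GPa, α in ×10⁻⁶/K, σ_y in MPa):
  candidate Y: E = 406.1, α = 4.52, σ_y = 592.3 → σ = 473 MPa, n = 1.25
  candidate U: E = 71.60, α = 22.7, σ_y = 265.4 → σ = 419 MPa, n = 0.634
  candidate S: E = 46.50, α = 25.5, σ_y = 253.0 → σ = 306 MPa, n = 0.827
  candidate V: E = 310.3, α = 3.41, σ_y = 751.5 → σ = 273 MPa, n = 2.75
Candidate U has the lowest safety factor, n = 0.634.

candidate U, n = 0.634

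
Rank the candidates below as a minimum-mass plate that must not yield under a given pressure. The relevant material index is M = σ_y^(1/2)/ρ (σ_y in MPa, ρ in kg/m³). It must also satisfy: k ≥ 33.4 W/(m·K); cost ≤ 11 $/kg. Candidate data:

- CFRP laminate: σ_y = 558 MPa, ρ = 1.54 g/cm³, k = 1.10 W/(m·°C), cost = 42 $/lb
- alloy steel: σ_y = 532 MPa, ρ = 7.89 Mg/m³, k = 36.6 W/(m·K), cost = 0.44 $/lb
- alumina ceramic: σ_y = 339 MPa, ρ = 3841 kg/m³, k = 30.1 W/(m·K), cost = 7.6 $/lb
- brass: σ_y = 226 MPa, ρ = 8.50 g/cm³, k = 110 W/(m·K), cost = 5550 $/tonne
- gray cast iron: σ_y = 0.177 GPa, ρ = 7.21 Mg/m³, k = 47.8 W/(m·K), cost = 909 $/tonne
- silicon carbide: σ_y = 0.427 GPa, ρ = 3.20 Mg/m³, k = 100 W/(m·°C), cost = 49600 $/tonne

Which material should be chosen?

alloy steel

Screen on constraints: k ≥ 33.4 W/(m·K); cost ≤ 11 $/kg. Survivors: alloy steel, brass, gray cast iron.
Putting every candidate on a common basis:
  alloy steel: σ_y = 532.0 MPa, ρ = 7890 kg/m³
  brass: σ_y = 226.0 MPa, ρ = 8500 kg/m³
  gray cast iron: σ_y = 177.0 MPa, ρ = 7210 kg/m³
  alloy steel: M = 2.92×10⁻³
  gray cast iron: M = 1.85×10⁻³
  brass: M = 1.77×10⁻³
Highest index: alloy steel.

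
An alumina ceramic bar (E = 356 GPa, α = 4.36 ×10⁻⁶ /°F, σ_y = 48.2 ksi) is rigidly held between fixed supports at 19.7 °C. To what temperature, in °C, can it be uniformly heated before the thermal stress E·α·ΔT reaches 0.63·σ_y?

α = 4.36×10⁻⁶/°F × 9/5 = 7.85×10⁻⁶/K.
σ_y = 48.2 ksi = 332.3 MPa.
E·α·ΔT = 209.4 MPa ⇒ ΔT = 209.4 / (356.0×10³ × 7.85×10⁻⁶) = 74.94 K.
T = 19.7 + 74.94 = 94.64 °C.

94.6 °C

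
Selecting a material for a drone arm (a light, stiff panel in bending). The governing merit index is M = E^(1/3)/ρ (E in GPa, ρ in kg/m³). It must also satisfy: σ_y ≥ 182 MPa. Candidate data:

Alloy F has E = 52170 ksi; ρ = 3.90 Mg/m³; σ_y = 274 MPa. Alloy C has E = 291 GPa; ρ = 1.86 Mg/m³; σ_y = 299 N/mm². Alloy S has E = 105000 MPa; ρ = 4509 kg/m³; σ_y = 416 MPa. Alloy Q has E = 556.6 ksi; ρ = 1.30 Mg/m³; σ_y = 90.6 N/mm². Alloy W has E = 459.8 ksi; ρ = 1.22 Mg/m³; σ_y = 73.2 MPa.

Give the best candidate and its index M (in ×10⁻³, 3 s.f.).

Screen on constraints: σ_y ≥ 182 MPa. Survivors: alloy F, alloy C, alloy S.
Convert each candidate to consistent units, then evaluate M:
  alloy F: E = 359.7 GPa, ρ = 3900 kg/m³
  alloy C: E = 291.0 GPa, ρ = 1860 kg/m³
  alloy S: E = 105.0 GPa, ρ = 4509 kg/m³
  alloy C: M = 3.56×10⁻³
  alloy F: M = 1.82×10⁻³
  alloy S: M = 1.05×10⁻³
Highest index: alloy C.

alloy C, M = 3.56×10⁻³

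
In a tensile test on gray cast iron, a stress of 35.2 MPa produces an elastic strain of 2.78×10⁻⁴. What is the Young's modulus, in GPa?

E = σ/ε = 35.2 MPa / 2.78×10⁻⁴ = 126600 MPa = 127 GPa.

127 GPa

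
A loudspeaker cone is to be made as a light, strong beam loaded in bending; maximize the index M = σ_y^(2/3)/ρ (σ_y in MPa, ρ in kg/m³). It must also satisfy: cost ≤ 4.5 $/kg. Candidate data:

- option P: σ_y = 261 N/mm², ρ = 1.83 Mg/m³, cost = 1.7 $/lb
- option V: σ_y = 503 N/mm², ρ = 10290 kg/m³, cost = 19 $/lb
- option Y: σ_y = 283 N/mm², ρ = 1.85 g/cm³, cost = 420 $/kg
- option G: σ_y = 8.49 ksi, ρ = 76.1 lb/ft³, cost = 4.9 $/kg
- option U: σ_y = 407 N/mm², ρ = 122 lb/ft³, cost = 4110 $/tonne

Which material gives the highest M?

Screen on constraints: cost ≤ 4.5 $/kg. Survivors: option P, option U.
Convert each candidate to consistent units, then evaluate M:
  option P: σ_y = 261.0 MPa, ρ = 1830 kg/m³
  option U: σ_y = 407.0 MPa, ρ = 1954 kg/m³
  option U: M = 28.1×10⁻³
  option P: M = 22.3×10⁻³
The maximum is for option U.

option U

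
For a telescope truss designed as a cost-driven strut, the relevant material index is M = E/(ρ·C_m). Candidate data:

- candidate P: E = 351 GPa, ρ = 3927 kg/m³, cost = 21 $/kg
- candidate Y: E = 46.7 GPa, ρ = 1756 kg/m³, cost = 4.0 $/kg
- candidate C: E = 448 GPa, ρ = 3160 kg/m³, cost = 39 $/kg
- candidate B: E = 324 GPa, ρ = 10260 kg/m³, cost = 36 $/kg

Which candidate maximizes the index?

Per-candidate index values:
  candidate Y: M = 6.65 MN·m per $
  candidate P: M = 4.26 MN·m per $
  candidate C: M = 3.64 MN·m per $
  candidate B: M = 0.877 MN·m per $
Candidate Y has the largest M.

candidate Y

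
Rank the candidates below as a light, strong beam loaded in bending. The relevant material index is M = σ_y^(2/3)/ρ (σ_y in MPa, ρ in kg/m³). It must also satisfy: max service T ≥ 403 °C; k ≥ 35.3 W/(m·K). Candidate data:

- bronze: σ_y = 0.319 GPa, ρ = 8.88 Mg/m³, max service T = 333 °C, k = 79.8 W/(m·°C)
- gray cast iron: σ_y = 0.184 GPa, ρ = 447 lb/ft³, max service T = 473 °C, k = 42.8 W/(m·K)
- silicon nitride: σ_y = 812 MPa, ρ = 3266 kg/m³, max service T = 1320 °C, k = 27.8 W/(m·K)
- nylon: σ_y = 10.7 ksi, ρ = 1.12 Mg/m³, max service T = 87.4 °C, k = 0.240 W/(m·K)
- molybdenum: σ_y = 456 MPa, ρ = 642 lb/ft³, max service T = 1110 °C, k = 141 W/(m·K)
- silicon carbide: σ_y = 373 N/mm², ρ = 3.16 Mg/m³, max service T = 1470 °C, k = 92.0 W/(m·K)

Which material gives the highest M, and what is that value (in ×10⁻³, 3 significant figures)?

silicon carbide, M = 16.4×10⁻³

Screen on constraints: max service T ≥ 403 °C; k ≥ 35.3 W/(m·K). Survivors: gray cast iron, molybdenum, silicon carbide.
After converting to SI:
  gray cast iron: σ_y = 184.0 MPa, ρ = 7160 kg/m³
  molybdenum: σ_y = 456.0 MPa, ρ = 10280 kg/m³
  silicon carbide: σ_y = 373.0 MPa, ρ = 3160 kg/m³
  silicon carbide: M = 16.4×10⁻³
  molybdenum: M = 5.76×10⁻³
  gray cast iron: M = 4.52×10⁻³
Silicon carbide has the largest M.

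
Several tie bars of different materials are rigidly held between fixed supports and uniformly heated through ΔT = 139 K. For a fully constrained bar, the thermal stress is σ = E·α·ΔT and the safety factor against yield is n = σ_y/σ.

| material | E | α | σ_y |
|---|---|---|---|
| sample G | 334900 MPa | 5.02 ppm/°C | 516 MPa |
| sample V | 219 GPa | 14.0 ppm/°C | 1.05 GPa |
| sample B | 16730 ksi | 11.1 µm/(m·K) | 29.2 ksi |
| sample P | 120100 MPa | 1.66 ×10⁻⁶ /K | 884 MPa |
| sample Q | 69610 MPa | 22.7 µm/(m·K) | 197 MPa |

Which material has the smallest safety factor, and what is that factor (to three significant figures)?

In consistent units (E in GPa, α in ×10⁻⁶/K, σ_y in MPa):
  sample G: E = 334.9, α = 5.02, σ_y = 516.0 → σ = 234 MPa, n = 2.21
  sample V: E = 219.0, α = 14.0, σ_y = 1050 → σ = 426 MPa, n = 2.46
  sample B: E = 115.3, α = 11.1, σ_y = 201.3 → σ = 178 MPa, n = 1.13
  sample P: E = 120.1, α = 1.66, σ_y = 884.0 → σ = 27.7 MPa, n = 31.9
  sample Q: E = 69.61, α = 22.7, σ_y = 197.0 → σ = 220 MPa, n = 0.897
The minimum is sample Q at n = 0.897.

sample Q, n = 0.897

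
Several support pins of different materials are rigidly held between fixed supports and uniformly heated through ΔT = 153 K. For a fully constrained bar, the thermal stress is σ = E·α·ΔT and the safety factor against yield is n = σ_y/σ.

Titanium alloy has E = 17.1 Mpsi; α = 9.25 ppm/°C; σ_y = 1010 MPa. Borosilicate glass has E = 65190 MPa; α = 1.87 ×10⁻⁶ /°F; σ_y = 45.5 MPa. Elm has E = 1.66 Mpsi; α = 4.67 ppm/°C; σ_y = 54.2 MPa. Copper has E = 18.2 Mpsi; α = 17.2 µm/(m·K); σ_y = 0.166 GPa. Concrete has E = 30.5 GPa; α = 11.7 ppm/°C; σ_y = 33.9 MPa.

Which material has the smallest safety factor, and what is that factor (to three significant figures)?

copper, n = 0.503

In consistent units (E in GPa, α in ×10⁻⁶/K, σ_y in MPa):
  titanium alloy: E = 117.9, α = 9.25, σ_y = 1010 → σ = 167 MPa, n = 6.05
  borosilicate glass: E = 65.19, α = 3.37, σ_y = 45.50 → σ = 33.6 MPa, n = 1.36
  elm: E = 11.45, α = 4.67, σ_y = 54.20 → σ = 8.18 MPa, n = 6.63
  copper: E = 125.5, α = 17.2, σ_y = 166.0 → σ = 330 MPa, n = 0.503
  concrete: E = 30.50, α = 11.7, σ_y = 33.90 → σ = 54.6 MPa, n = 0.621
Smallest n: copper with n = 0.503.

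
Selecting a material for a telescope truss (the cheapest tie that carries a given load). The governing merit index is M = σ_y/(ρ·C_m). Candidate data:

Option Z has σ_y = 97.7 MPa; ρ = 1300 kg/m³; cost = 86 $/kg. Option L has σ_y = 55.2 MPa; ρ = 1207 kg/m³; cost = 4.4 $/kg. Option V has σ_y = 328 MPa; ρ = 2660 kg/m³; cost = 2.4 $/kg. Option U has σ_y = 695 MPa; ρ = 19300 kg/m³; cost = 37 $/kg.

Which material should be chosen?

Evaluate M for each candidate:
  option V: M = 51.4 kN·m per $
  option L: M = 10.4 kN·m per $
  option U: M = 0.973 kN·m per $
  option Z: M = 0.874 kN·m per $
Highest index: option V.

option V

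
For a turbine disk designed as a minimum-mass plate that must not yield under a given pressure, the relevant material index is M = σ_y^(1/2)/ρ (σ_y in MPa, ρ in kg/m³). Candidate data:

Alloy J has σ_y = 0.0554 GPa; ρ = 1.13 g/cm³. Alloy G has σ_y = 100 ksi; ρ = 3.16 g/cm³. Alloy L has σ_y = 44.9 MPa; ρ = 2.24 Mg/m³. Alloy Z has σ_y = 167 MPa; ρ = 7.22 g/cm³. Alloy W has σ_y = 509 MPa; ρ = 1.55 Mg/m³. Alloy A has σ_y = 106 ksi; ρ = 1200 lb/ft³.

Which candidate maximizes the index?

alloy W

Putting every candidate on a common basis:
  alloy J: σ_y = 55.40 MPa, ρ = 1130 kg/m³
  alloy G: σ_y = 689.5 MPa, ρ = 3160 kg/m³
  alloy L: σ_y = 44.90 MPa, ρ = 2240 kg/m³
  alloy Z: σ_y = 167.0 MPa, ρ = 7220 kg/m³
  alloy W: σ_y = 509.0 MPa, ρ = 1550 kg/m³
  alloy A: σ_y = 730.8 MPa, ρ = 19220 kg/m³
  alloy W: M = 14.6×10⁻³
  alloy G: M = 8.31×10⁻³
  alloy J: M = 6.59×10⁻³
  alloy L: M = 2.99×10⁻³
  alloy Z: M = 1.79×10⁻³
  alloy A: M = 1.41×10⁻³
Alloy W has the largest M.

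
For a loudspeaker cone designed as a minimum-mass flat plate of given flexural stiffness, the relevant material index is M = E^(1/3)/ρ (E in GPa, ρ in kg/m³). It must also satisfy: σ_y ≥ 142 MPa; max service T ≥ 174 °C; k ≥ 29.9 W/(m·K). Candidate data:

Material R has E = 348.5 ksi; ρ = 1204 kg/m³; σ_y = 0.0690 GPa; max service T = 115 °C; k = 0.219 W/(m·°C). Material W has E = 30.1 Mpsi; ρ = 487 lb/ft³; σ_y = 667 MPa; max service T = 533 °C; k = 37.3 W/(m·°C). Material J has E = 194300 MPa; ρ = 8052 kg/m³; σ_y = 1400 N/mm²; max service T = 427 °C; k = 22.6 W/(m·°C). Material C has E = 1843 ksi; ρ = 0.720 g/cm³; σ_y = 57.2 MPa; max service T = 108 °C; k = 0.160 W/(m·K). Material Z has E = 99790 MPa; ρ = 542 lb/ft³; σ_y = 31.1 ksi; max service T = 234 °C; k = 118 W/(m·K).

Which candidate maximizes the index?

material W

Screen on constraints: σ_y ≥ 142 MPa; max service T ≥ 174 °C; k ≥ 29.9 W/(m·K). Survivors: material W, material Z.
In SI units:
  material W: E = 207.5 GPa, ρ = 7801 kg/m³
  material Z: E = 99.79 GPa, ρ = 8682 kg/m³
  material W: M = 0.759×10⁻³
  material Z: M = 0.534×10⁻³
Material W ranks first.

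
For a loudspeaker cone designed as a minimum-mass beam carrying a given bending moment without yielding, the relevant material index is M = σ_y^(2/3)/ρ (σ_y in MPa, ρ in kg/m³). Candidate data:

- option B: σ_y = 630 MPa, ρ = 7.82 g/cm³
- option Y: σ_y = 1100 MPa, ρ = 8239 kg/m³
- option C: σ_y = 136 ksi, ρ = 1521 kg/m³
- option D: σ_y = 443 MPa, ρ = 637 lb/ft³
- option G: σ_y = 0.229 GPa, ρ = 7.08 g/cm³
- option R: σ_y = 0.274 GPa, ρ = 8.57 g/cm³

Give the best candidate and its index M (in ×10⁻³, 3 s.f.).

option C, M = 63.0×10⁻³

Putting every candidate on a common basis:
  option B: σ_y = 630.0 MPa, ρ = 7820 kg/m³
  option Y: σ_y = 1100 MPa, ρ = 8239 kg/m³
  option C: σ_y = 937.7 MPa, ρ = 1521 kg/m³
  option D: σ_y = 443.0 MPa, ρ = 10200 kg/m³
  option G: σ_y = 229.0 MPa, ρ = 7080 kg/m³
  option R: σ_y = 274.0 MPa, ρ = 8570 kg/m³
  option C: M = 63.0×10⁻³
  option Y: M = 12.9×10⁻³
  option B: M = 9.40×10⁻³
  option D: M = 5.70×10⁻³
  option G: M = 5.29×10⁻³
  option R: M = 4.92×10⁻³
The maximum is for option C.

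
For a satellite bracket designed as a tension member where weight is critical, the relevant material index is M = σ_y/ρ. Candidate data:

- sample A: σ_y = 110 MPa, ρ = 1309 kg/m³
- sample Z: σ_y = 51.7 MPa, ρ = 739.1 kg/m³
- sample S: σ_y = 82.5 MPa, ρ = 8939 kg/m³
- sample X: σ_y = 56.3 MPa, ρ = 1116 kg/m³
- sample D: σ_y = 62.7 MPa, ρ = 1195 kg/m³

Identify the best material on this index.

sample A

Evaluate M for each candidate:
  sample A: M = 84.0 kN·m/kg
  sample Z: M = 69.9 kN·m/kg
  sample D: M = 52.5 kN·m/kg
  sample X: M = 50.4 kN·m/kg
  sample S: M = 9.23 kN·m/kg
Sample A ranks first.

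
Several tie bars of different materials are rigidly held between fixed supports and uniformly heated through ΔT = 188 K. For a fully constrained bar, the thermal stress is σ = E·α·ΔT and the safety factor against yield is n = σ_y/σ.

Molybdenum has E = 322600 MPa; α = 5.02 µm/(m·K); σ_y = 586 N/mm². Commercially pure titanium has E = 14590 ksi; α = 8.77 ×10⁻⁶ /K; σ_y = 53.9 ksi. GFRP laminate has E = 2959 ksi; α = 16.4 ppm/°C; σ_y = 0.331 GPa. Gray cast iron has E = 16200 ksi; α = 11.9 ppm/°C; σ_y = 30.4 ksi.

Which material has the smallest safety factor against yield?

In consistent units (E in GPa, α in ×10⁻⁶/K, σ_y in MPa):
  molybdenum: E = 322.6, α = 5.02, σ_y = 586.0 → σ = 304 MPa, n = 1.92
  commercially pure titanium: E = 100.6, α = 8.77, σ_y = 371.6 → σ = 166 MPa, n = 2.24
  GFRP laminate: E = 20.40, α = 16.4, σ_y = 331.0 → σ = 62.9 MPa, n = 5.26
  gray cast iron: E = 111.7, α = 11.9, σ_y = 209.6 → σ = 250 MPa, n = 0.839
Gray cast iron has the lowest safety factor, n = 0.839.

gray cast iron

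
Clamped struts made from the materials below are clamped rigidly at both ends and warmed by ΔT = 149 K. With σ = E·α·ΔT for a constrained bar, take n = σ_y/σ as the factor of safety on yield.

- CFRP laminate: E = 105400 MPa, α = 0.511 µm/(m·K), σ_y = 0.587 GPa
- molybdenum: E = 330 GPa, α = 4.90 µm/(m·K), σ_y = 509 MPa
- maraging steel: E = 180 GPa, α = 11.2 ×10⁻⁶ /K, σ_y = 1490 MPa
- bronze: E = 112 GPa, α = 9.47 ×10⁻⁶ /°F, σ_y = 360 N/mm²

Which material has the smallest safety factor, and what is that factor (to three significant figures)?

Converting E to GPa, α to ×10⁻⁶/K, σ_y to MPa, then σ and n for each:
  CFRP laminate: E = 105.4, α = 0.511, σ_y = 587.0 → σ = 8.03 MPa, n = 73.1
  molybdenum: E = 330.0, α = 4.90, σ_y = 509.0 → σ = 241 MPa, n = 2.11
  maraging steel: E = 180.0, α = 11.2, σ_y = 1490 → σ = 300 MPa, n = 4.96
  bronze: E = 112.0, α = 17.0, σ_y = 360.0 → σ = 284 MPa, n = 1.27
The minimum is bronze at n = 1.27.

bronze, n = 1.27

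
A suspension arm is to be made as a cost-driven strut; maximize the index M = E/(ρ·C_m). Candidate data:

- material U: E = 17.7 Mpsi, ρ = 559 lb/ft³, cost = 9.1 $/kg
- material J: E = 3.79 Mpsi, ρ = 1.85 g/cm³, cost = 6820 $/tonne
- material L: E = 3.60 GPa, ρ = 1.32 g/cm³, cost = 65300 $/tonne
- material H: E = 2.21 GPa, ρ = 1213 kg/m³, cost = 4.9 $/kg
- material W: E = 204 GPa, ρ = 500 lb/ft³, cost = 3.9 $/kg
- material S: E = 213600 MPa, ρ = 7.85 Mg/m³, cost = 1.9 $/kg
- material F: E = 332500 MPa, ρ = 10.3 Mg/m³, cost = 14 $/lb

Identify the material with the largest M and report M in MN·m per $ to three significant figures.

Normalizing units and computing the index:
  material U: E = 122.0 GPa, ρ = 8954 kg/m³, cost = 9.100 $/kg
  material J: E = 26.13 GPa, ρ = 1850 kg/m³, cost = 6.820 $/kg
  material L: E = 3.600 GPa, ρ = 1320 kg/m³, cost = 65.30 $/kg
  material H: E = 2.210 GPa, ρ = 1213 kg/m³, cost = 4.900 $/kg
  material W: E = 204.0 GPa, ρ = 8009 kg/m³, cost = 3.900 $/kg
  material S: E = 213.6 GPa, ρ = 7850 kg/m³, cost = 1.900 $/kg
  material F: E = 332.5 GPa, ρ = 10300 kg/m³, cost = 30.86 $/kg
  material S: M = 14.3 MN·m per $
  material W: M = 6.53 MN·m per $
  material J: M = 2.07 MN·m per $
  material U: M = 1.50 MN·m per $
  material F: M = 1.05 MN·m per $
  material H: M = 0.372 MN·m per $
  material L: M = 0.0418 MN·m per $
Material S ranks first.

material S, M = 14.3 MN·m per $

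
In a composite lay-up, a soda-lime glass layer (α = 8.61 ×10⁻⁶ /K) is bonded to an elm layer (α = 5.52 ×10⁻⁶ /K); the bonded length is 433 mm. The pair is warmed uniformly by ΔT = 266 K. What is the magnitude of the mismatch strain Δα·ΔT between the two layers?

8.22×10⁻⁴

Δα = |8.61 − 5.52|×10⁻⁶/K = 3.09×10⁻⁶/K.
Mismatch strain = Δα·ΔT = 3.09×10⁻⁶ × 266.0 = 8.22×10⁻⁴.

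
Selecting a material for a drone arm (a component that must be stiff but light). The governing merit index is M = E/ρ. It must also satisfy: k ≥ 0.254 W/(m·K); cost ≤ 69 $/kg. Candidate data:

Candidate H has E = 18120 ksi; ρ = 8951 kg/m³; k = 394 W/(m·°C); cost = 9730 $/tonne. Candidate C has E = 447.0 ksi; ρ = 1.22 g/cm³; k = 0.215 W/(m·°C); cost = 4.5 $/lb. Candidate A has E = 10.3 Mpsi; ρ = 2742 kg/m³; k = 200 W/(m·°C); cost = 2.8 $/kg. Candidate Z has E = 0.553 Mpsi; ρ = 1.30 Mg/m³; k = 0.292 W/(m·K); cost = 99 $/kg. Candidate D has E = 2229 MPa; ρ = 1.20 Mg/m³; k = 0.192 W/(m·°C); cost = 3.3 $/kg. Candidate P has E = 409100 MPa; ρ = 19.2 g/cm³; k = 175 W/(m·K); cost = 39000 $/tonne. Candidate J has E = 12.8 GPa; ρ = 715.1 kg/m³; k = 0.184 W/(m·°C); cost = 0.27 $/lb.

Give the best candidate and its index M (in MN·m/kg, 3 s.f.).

candidate A, M = 25.9 MN·m/kg

Screen on constraints: k ≥ 0.254 W/(m·K); cost ≤ 69 $/kg. Survivors: candidate H, candidate A, candidate P.
Putting every candidate on a common basis:
  candidate H: E = 124.9 GPa, ρ = 8951 kg/m³
  candidate A: E = 71.02 GPa, ρ = 2742 kg/m³
  candidate P: E = 409.1 GPa, ρ = 19200 kg/m³
  candidate A: M = 25.9 MN·m/kg
  candidate P: M = 21.3 MN·m/kg
  candidate H: M = 14.0 MN·m/kg
Candidate A has the largest M.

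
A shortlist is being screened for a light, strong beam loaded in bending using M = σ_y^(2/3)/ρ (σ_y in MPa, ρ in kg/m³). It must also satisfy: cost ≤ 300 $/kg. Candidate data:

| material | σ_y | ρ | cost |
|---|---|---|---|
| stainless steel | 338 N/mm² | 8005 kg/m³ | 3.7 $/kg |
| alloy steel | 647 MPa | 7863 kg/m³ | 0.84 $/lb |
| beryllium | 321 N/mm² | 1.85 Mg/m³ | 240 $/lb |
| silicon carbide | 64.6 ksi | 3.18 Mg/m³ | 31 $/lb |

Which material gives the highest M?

Screen on constraints: cost ≤ 300 $/kg. Survivors: stainless steel, alloy steel, silicon carbide.
Putting every candidate on a common basis:
  stainless steel: σ_y = 338.0 MPa, ρ = 8005 kg/m³
  alloy steel: σ_y = 647.0 MPa, ρ = 7863 kg/m³
  silicon carbide: σ_y = 445.4 MPa, ρ = 3180 kg/m³
  silicon carbide: M = 18.3×10⁻³
  alloy steel: M = 9.51×10⁻³
  stainless steel: M = 6.06×10⁻³
Silicon carbide has the largest M.

silicon carbide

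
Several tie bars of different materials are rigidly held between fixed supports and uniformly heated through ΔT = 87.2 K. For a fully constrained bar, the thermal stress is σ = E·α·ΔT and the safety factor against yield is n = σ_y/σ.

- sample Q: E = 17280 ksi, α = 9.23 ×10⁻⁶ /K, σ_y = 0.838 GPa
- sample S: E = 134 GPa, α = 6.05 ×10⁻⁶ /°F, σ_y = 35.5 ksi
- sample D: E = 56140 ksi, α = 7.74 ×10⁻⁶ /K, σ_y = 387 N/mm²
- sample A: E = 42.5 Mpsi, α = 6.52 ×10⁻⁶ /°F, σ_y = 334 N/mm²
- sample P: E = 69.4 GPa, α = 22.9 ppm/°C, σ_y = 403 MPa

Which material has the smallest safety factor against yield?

With everything in SI (GPa, ×10⁻⁶/K, MPa):
  sample Q: E = 119.1, α = 9.23, σ_y = 838.0 → σ = 95.9 MPa, n = 8.74
  sample S: E = 134.0, α = 10.9, σ_y = 244.8 → σ = 127 MPa, n = 1.92
  sample D: E = 387.1, α = 7.74, σ_y = 387.0 → σ = 261 MPa, n = 1.48
  sample A: E = 293.0, α = 11.7, σ_y = 334.0 → σ = 300 MPa, n = 1.11
  sample P: E = 69.40, α = 22.9, σ_y = 403.0 → σ = 139 MPa, n = 2.91
Smallest n: sample A with n = 1.11.

sample A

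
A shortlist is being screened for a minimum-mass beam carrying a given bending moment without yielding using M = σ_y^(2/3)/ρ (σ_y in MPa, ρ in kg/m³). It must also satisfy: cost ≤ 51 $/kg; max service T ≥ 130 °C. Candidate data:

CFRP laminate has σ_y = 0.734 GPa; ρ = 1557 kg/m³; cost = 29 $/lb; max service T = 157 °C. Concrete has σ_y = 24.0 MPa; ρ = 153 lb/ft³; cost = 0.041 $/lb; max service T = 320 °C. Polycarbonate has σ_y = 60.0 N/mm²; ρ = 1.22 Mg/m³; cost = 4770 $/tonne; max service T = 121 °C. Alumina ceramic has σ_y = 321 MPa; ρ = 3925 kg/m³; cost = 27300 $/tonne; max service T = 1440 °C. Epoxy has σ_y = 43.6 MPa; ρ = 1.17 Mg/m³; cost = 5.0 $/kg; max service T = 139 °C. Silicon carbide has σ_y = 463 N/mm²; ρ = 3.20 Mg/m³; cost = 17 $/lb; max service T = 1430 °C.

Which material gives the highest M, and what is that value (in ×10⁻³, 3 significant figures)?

Screen on constraints: cost ≤ 51 $/kg; max service T ≥ 130 °C. Survivors: concrete, alumina ceramic, epoxy, silicon carbide.
Normalizing units and computing the index:
  concrete: σ_y = 24.00 MPa, ρ = 2451 kg/m³
  alumina ceramic: σ_y = 321.0 MPa, ρ = 3925 kg/m³
  epoxy: σ_y = 43.60 MPa, ρ = 1170 kg/m³
  silicon carbide: σ_y = 463.0 MPa, ρ = 3200 kg/m³
  silicon carbide: M = 18.7×10⁻³
  alumina ceramic: M = 11.9×10⁻³
  epoxy: M = 10.6×10⁻³
  concrete: M = 3.39×10⁻³
Highest index: silicon carbide.

silicon carbide, M = 18.7×10⁻³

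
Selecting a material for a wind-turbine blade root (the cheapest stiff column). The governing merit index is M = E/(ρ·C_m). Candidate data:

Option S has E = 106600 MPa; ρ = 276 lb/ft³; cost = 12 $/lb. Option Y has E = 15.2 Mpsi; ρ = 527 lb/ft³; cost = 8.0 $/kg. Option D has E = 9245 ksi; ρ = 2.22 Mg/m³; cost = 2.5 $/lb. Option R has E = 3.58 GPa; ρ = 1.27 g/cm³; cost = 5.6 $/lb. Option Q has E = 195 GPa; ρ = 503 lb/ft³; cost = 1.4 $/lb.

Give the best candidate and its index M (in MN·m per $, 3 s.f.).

In SI units:
  option S: E = 106.6 GPa, ρ = 4421 kg/m³, cost = 26.46 $/kg
  option Y: E = 104.8 GPa, ρ = 8442 kg/m³, cost = 8.000 $/kg
  option D: E = 63.74 GPa, ρ = 2220 kg/m³, cost = 5.511 $/kg
  option R: E = 3.580 GPa, ρ = 1270 kg/m³, cost = 12.35 $/kg
  option Q: E = 195.0 GPa, ρ = 8057 kg/m³, cost = 3.086 $/kg
  option Q: M = 7.84 MN·m per $
  option D: M = 5.21 MN·m per $
  option Y: M = 1.55 MN·m per $
  option S: M = 0.911 MN·m per $
  option R: M = 0.228 MN·m per $
Option Q has the largest M.

option Q, M = 7.84 MN·m per $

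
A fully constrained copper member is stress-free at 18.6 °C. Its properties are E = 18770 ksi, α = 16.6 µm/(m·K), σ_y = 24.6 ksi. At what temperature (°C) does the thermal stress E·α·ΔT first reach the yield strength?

97.6 °C

E = 18770 ksi = 129.4 GPa.
σ_y = 24.6 ksi = 169.6 MPa.
E·α·ΔT = 169.6 MPa ⇒ ΔT = 169.6 / (129.4×10³ × 16.6×10⁻⁶) = 78.95 K.
T = 18.6 + 78.95 = 97.55 °C.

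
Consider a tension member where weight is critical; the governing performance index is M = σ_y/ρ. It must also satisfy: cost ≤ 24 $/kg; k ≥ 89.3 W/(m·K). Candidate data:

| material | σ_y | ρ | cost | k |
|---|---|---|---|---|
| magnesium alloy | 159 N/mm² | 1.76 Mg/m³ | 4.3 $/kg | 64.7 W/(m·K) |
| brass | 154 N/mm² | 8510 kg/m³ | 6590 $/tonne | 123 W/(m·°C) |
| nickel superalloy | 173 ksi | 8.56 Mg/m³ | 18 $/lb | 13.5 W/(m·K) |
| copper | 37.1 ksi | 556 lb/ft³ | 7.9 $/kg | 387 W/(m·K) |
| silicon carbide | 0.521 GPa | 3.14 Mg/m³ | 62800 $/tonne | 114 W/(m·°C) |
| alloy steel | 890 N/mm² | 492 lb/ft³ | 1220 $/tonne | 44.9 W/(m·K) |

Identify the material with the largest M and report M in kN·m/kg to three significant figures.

Screen on constraints: cost ≤ 24 $/kg; k ≥ 89.3 W/(m·K). Survivors: brass, copper.
Convert each candidate to consistent units, then evaluate M:
  brass: σ_y = 154.0 MPa, ρ = 8510 kg/m³
  copper: σ_y = 255.8 MPa, ρ = 8906 kg/m³
  copper: M = 28.7 kN·m/kg
  brass: M = 18.1 kN·m/kg
Highest index: copper.

copper, M = 28.7 kN·m/kg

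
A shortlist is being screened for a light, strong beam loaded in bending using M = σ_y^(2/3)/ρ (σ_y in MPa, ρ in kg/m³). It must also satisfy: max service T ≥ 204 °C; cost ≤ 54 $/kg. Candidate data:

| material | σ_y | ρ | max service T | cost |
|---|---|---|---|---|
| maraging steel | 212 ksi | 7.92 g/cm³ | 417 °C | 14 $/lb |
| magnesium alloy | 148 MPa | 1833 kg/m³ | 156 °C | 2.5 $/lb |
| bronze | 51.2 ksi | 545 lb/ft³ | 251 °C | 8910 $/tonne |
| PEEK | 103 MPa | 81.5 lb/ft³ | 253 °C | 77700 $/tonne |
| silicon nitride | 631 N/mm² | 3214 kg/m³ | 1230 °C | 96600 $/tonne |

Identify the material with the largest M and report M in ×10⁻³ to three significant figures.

maraging steel, M = 16.3×10⁻³

Screen on constraints: max service T ≥ 204 °C; cost ≤ 54 $/kg. Survivors: maraging steel, bronze.
In SI units:
  maraging steel: σ_y = 1462 MPa, ρ = 7920 kg/m³
  bronze: σ_y = 353.0 MPa, ρ = 8730 kg/m³
  maraging steel: M = 16.3×10⁻³
  bronze: M = 5.72×10⁻³
Highest index: maraging steel.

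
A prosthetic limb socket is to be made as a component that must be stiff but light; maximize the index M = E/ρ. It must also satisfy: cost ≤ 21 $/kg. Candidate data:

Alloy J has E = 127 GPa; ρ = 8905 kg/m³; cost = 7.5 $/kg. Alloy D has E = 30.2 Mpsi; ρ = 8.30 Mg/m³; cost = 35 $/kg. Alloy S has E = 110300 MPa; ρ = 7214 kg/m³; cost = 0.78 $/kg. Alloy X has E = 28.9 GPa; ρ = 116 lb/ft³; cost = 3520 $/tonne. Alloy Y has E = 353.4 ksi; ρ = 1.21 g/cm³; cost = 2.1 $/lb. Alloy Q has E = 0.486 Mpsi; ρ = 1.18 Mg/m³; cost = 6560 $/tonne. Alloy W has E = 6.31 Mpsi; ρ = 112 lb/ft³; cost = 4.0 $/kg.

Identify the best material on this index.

alloy W

Screen on constraints: cost ≤ 21 $/kg. Survivors: alloy J, alloy S, alloy X, alloy Y, alloy Q, alloy W.
After converting to SI:
  alloy J: E = 127.0 GPa, ρ = 8905 kg/m³
  alloy S: E = 110.3 GPa, ρ = 7214 kg/m³
  alloy X: E = 28.90 GPa, ρ = 1858 kg/m³
  alloy Y: E = 2.437 GPa, ρ = 1210 kg/m³
  alloy Q: E = 3.351 GPa, ρ = 1180 kg/m³
  alloy W: E = 43.51 GPa, ρ = 1794 kg/m³
  alloy W: M = 24.2 MN·m/kg
  alloy X: M = 15.6 MN·m/kg
  alloy S: M = 15.3 MN·m/kg
  alloy J: M = 14.3 MN·m/kg
  alloy Q: M = 2.84 MN·m/kg
  alloy Y: M = 2.01 MN·m/kg
Alloy W ranks first.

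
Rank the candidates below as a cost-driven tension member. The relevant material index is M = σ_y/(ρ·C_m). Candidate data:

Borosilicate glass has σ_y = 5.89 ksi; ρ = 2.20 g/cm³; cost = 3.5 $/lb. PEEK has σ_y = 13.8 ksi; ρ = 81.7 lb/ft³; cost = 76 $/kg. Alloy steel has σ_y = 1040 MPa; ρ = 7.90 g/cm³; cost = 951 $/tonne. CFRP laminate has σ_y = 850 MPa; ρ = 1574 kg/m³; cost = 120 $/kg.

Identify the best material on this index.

Convert each candidate to consistent units, then evaluate M:
  borosilicate glass: σ_y = 40.61 MPa, ρ = 2200 kg/m³, cost = 7.716 $/kg
  PEEK: σ_y = 95.15 MPa, ρ = 1309 kg/m³, cost = 76.00 $/kg
  alloy steel: σ_y = 1040 MPa, ρ = 7900 kg/m³, cost = 0.9510 $/kg
  CFRP laminate: σ_y = 850.0 MPa, ρ = 1574 kg/m³, cost = 120.0 $/kg
  alloy steel: M = 138 kN·m per $
  CFRP laminate: M = 4.50 kN·m per $
  borosilicate glass: M = 2.39 kN·m per $
  PEEK: M = 0.957 kN·m per $
Alloy steel ranks first.

alloy steel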